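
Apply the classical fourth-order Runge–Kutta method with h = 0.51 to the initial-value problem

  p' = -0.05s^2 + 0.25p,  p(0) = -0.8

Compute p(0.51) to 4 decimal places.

-0.9111

RK4: k1 = f(s_n, p_n); k2 = f(s_n + h/2, p_n + (h/2)·k1); k3 = f(s_n + h/2, p_n + (h/2)·k2); k4 = f(s_n + h, p_n + h·k3); p_{n+1} = p_n + (h/6)·(k1 + 2k2 + 2k3 + k4).
s=0.000000, p=-0.800000:
  k1 = f(0.000000, -0.800000) = -0.200000
  k2 = f(0.255000, -0.851000) = -0.216001
  k3 = f(0.255000, -0.855080) = -0.217021
  k4 = f(0.510000, -0.910681) = -0.240675
  p ← -0.800000 + (0.51/6)·(k1 + 2k2 + 2k3 + k4) = -0.911071
p(0.51) ≈ -0.9111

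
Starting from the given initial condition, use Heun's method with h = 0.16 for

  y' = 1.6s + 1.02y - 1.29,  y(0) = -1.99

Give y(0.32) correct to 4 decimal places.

-3.1516

Heun: k1 = f(s_n, y_n); k2 = f(s_n + h, y_n + h·k1); y_{n+1} = y_n + (h/2)·(k1 + k2).
s=0.000000, y=-1.990000:
  k1 = f(0.000000, -1.990000) = -3.319800
  k2 = f(0.160000, -2.521168) = -3.605591
  y ← -1.990000 + (0.16/2)·(-3.319800 + (-3.605591)) = -2.544031
s=0.160000, y=-2.544031:
  k1 = f(0.160000, -2.544031) = -3.628912
  k2 = f(0.320000, -3.124657) = -3.965150
  y ← -2.544031 + (0.16/2)·(-3.628912 + (-3.965150)) = -3.151556
y(0.32) ≈ -3.1516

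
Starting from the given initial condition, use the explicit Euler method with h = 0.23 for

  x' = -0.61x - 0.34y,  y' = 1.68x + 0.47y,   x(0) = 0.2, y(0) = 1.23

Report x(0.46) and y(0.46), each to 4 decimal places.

-0.0475, 1.6252

Euler on (x,y): x_{n+1} = x_n + h·x', y_{n+1} = y_n + h·y'.
0.000000: (0.200000, 1.230000); f=(-0.540200, 0.914100) → (0.075754, 1.440243)
0.230000: (0.075754, 1.440243); f=(-0.535893, 0.804181) → (-0.047501, 1.625205)
(x(0.46), y(0.46)) ≈ (-0.0475, 1.6252)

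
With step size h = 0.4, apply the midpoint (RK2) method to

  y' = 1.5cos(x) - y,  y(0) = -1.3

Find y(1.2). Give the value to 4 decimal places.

Midpoint: k1 = f(x_n, y_n); k2 = f(x_n + h/2, y_n + (h/2)·k1); y_{n+1} = y_n + h·k2.
x=0.000000, y=-1.300000:
  k1 = f(0.000000, -1.300000) = 2.800000
  k2 = f(0.200000, -0.740000) = 2.210100
  y ← -1.300000 + 0.4·2.210100 = -0.415960
x=0.400000, y=-0.415960:
  k1 = f(0.400000, -0.415960) = 1.797552
  k2 = f(0.600000, -0.056450) = 1.294453
  y ← -0.415960 + 0.4·1.294453 = 0.101821
x=0.800000, y=0.101821:
  k1 = f(0.800000, 0.101821) = 0.943239
  k2 = f(1.000000, 0.290469) = 0.519984
  y ← 0.101821 + 0.4·0.519984 = 0.309815
y(1.2) ≈ 0.3098

0.3098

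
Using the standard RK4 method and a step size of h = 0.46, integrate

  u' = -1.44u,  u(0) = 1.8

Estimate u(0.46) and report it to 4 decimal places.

RK4: k1 = f(t_n, u_n); k2 = f(t_n + h/2, u_n + (h/2)·k1); k3 = f(t_n + h/2, u_n + (h/2)·k2); k4 = f(t_n + h, u_n + h·k3); u_{n+1} = u_n + (h/6)·(k1 + 2k2 + 2k3 + k4).
t=0.000000, u=1.800000:
  k1 = f(0.000000, 1.800000) = -2.592000
  k2 = f(0.230000, 1.203840) = -1.733530
  k3 = f(0.230000, 1.401288) = -2.017855
  k4 = f(0.460000, 0.871787) = -1.255373
  u ← 1.800000 + (0.46/6)·(k1 + 2k2 + 2k3 + k4) = 0.929822
u(0.46) ≈ 0.9298

0.9298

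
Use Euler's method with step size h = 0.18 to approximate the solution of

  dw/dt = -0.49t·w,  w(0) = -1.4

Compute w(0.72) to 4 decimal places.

Euler: w_{n+1} = w_n + h·f(t_n, w_n).
t=0.000000, w=-1.400000: f=0.000000 → w ← -1.400000 + 0.18·0.000000 = -1.400000
t=0.180000, w=-1.400000: f=0.123480 → w ← -1.400000 + 0.18·0.123480 = -1.377774
t=0.360000, w=-1.377774: f=0.243039 → w ← -1.377774 + 0.18·0.243039 = -1.334027
t=0.540000, w=-1.334027: f=0.352983 → w ← -1.334027 + 0.18·0.352983 = -1.270490
w(0.72) ≈ -1.2705

-1.2705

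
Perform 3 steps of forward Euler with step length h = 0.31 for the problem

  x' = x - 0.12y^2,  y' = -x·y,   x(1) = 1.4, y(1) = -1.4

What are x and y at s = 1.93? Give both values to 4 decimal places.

2.9868, -0.1051

Euler on (x,y): x_{n+1} = x_n + h·x', y_{n+1} = y_n + h·y'.
1.000000: (1.400000, -1.400000); f=(1.164800, 1.960000) → (1.761088, -0.792400)
1.310000: (1.761088, -0.792400); f=(1.685740, 1.395486) → (2.283667, -0.359799)
1.620000: (2.283667, -0.359799); f=(2.268133, 0.821662) → (2.986789, -0.105084)
(x(1.93), y(1.93)) ≈ (2.9868, -0.1051)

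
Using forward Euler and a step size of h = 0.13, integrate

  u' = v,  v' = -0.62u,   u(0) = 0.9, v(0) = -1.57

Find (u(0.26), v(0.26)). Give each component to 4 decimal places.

0.4824, -1.6986

Euler on (u,v): u_{n+1} = u_n + h·u', v_{n+1} = v_n + h·v'.
0.000000: (0.900000, -1.570000); f=(-1.570000, -0.558000) → (0.695900, -1.642540)
0.130000: (0.695900, -1.642540); f=(-1.642540, -0.431458) → (0.482370, -1.698630)
(u(0.26), v(0.26)) ≈ (0.4824, -1.6986)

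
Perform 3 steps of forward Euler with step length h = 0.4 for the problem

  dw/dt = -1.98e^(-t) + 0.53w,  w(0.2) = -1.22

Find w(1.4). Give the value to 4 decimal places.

Euler: w_{n+1} = w_n + h·f(t_n, w_n).
t=0.200000, w=-1.220000: f=-2.267687 → w ← -1.220000 + 0.4·(-2.267687) = -2.127075
t=0.600000, w=-2.127075: f=-2.213997 → w ← -2.127075 + 0.4·(-2.213997) = -3.012673
t=1.000000, w=-3.012673: f=-2.325118 → w ← -3.012673 + 0.4·(-2.325118) = -3.942721
w(1.4) ≈ -3.9427

-3.9427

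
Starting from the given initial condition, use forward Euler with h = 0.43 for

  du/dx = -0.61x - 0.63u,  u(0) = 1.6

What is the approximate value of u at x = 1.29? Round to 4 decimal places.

Euler: u_{n+1} = u_n + h·f(x_n, u_n).
x=0.000000, u=1.600000: f=-1.008000 → u ← 1.600000 + 0.43·(-1.008000) = 1.166560
x=0.430000, u=1.166560: f=-0.997233 → u ← 1.166560 + 0.43·(-0.997233) = 0.737750
x=0.860000, u=0.737750: f=-0.989382 → u ← 0.737750 + 0.43·(-0.989382) = 0.312315
u(1.29) ≈ 0.3123

0.3123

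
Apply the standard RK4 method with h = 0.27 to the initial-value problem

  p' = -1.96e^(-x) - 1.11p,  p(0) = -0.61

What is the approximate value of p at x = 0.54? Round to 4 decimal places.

-0.9337

RK4: k1 = f(x_n, p_n); k2 = f(x_n + h/2, p_n + (h/2)·k1); k3 = f(x_n + h/2, p_n + (h/2)·k2); k4 = f(x_n + h, p_n + h·k3); p_{n+1} = p_n + (h/6)·(k1 + 2k2 + 2k3 + k4).
x=0.000000, p=-0.610000:
  k1 = f(0.000000, -0.610000) = -1.282900
  k2 = f(0.135000, -0.783192) = -0.843141
  k3 = f(0.135000, -0.723824) = -0.909039
  k4 = f(0.270000, -0.855440) = -0.546685
  p ← -0.610000 + (0.27/6)·(k1 + 2k2 + 2k3 + k4) = -0.850027
x=0.270000, p=-0.850027:
  k1 = f(0.270000, -0.850027) = -0.552693
  k2 = f(0.405000, -0.924641) = -0.280923
  k3 = f(0.405000, -0.887952) = -0.321648
  k4 = f(0.540000, -0.936872) = -0.102258
  p ← -0.850027 + (0.27/6)·(k1 + 2k2 + 2k3 + k4) = -0.933732
p(0.54) ≈ -0.9337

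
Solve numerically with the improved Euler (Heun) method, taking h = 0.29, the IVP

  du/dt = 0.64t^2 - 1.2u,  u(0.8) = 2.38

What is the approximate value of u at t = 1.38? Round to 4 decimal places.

Heun: k1 = f(t_n, u_n); k2 = f(t_n + h, u_n + h·k1); u_{n+1} = u_n + (h/2)·(k1 + k2).
t=0.800000, u=2.380000:
  k1 = f(0.800000, 2.380000) = -2.446400
  k2 = f(1.090000, 1.670544) = -1.244269
  u ← 2.380000 + (0.29/2)·(-2.446400 + (-1.244269)) = 1.844853
t=1.090000, u=1.844853:
  k1 = f(1.090000, 1.844853) = -1.453440
  k2 = f(1.380000, 1.423356) = -0.489211
  u ← 1.844853 + (0.29/2)·(-1.453440 + (-0.489211)) = 1.563169
u(1.38) ≈ 1.5632

1.5632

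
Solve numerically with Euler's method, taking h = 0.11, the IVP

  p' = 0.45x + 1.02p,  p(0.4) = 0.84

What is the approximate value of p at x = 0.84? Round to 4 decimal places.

Euler: p_{n+1} = p_n + h·f(x_n, p_n).
x=0.400000, p=0.840000: f=1.036800 → p ← 0.840000 + 0.11·1.036800 = 0.954048
x=0.510000, p=0.954048: f=1.202629 → p ← 0.954048 + 0.11·1.202629 = 1.086337
x=0.620000, p=1.086337: f=1.387064 → p ← 1.086337 + 0.11·1.387064 = 1.238914
x=0.730000, p=1.238914: f=1.592193 → p ← 1.238914 + 0.11·1.592193 = 1.414055
p(0.84) ≈ 1.4141

1.4141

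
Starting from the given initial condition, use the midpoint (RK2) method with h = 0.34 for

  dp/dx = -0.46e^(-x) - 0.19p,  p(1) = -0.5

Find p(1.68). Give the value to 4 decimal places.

-0.5164

Midpoint: k1 = f(x_n, p_n); k2 = f(x_n + h/2, p_n + (h/2)·k1); p_{n+1} = p_n + h·k2.
x=1.000000, p=-0.500000:
  k1 = f(1.000000, -0.500000) = -0.074225
  k2 = f(1.170000, -0.512618) = -0.045371
  p ← -0.500000 + 0.34·(-0.045371) = -0.515426
x=1.340000, p=-0.515426:
  k1 = f(1.340000, -0.515426) = -0.022518
  k2 = f(1.510000, -0.519254) = -0.002960
  p ← -0.515426 + 0.34·(-0.002960) = -0.516433
p(1.68) ≈ -0.5164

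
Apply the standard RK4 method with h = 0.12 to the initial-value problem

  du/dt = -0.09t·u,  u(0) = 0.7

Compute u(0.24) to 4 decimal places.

0.6982

RK4: k1 = f(t_n, u_n); k2 = f(t_n + h/2, u_n + (h/2)·k1); k3 = f(t_n + h/2, u_n + (h/2)·k2); k4 = f(t_n + h, u_n + h·k3); u_{n+1} = u_n + (h/6)·(k1 + 2k2 + 2k3 + k4).
t=0.000000, u=0.700000:
  k1 = f(0.000000, 0.700000) = 0.000000
  k2 = f(0.060000, 0.700000) = -0.003780
  k3 = f(0.060000, 0.699773) = -0.003779
  k4 = f(0.120000, 0.699547) = -0.007555
  u ← 0.700000 + (0.12/6)·(k1 + 2k2 + 2k3 + k4) = 0.699547
t=0.120000, u=0.699547:
  k1 = f(0.120000, 0.699547) = -0.007555
  k2 = f(0.180000, 0.699093) = -0.011325
  k3 = f(0.180000, 0.698867) = -0.011322
  k4 = f(0.240000, 0.698188) = -0.015081
  u ← 0.699547 + (0.12/6)·(k1 + 2k2 + 2k3 + k4) = 0.698188
u(0.24) ≈ 0.6982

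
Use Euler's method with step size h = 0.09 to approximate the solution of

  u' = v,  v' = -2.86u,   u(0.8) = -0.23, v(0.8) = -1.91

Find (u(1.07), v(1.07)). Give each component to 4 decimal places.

Euler on (u,v): u_{n+1} = u_n + h·u', v_{n+1} = v_n + h·v'.
0.800000: (-0.230000, -1.910000); f=(-1.910000, 0.657800) → (-0.401900, -1.850798)
0.890000: (-0.401900, -1.850798); f=(-1.850798, 1.149434) → (-0.568472, -1.747349)
0.980000: (-0.568472, -1.747349); f=(-1.747349, 1.625829) → (-0.725733, -1.601024)
(u(1.07), v(1.07)) ≈ (-0.7257, -1.6010)

-0.7257, -1.6010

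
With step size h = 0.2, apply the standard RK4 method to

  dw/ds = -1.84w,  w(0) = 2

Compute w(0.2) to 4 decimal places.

1.3843

RK4: k1 = f(s_n, w_n); k2 = f(s_n + h/2, w_n + (h/2)·k1); k3 = f(s_n + h/2, w_n + (h/2)·k2); k4 = f(s_n + h, w_n + h·k3); w_{n+1} = w_n + (h/6)·(k1 + 2k2 + 2k3 + k4).
s=0.000000, w=2.000000:
  k1 = f(0.000000, 2.000000) = -3.680000
  k2 = f(0.100000, 1.632000) = -3.002880
  k3 = f(0.100000, 1.699712) = -3.127470
  k4 = f(0.200000, 1.374506) = -2.529091
  w ← 2.000000 + (0.2/6)·(k1 + 2k2 + 2k3 + k4) = 1.384340
w(0.2) ≈ 1.3843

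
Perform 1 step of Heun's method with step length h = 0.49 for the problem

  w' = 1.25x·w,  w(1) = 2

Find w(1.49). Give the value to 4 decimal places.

Heun: k1 = f(x_n, w_n); k2 = f(x_n + h, w_n + h·k1); w_{n+1} = w_n + (h/2)·(k1 + k2).
x=1.000000, w=2.000000:
  k1 = f(1.000000, 2.000000) = 2.500000
  k2 = f(1.490000, 3.225000) = 6.006563
  w ← 2.000000 + (0.49/2)·(2.500000 + 6.006563) = 4.084108
w(1.49) ≈ 4.0841

4.0841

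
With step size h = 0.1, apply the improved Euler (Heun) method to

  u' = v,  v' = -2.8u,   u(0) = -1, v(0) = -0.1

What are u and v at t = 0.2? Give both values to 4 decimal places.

-0.9639, 0.4577

Heun on (u,v): k1 = f(t_n, state_n); k2 = f(t_n + h, state_n + h·k1); state_{n+1} = state_n + (h/2)·(k1 + k2).
0.000000: (-1.000000, -0.100000)
  k1 = (-0.100000, 2.800000)
  predictor → (-1.010000, 0.180000)
  k2 = (0.180000, 2.828000)
  → (-0.996000, 0.181400)
0.100000: (-0.996000, 0.181400)
  k1 = (0.181400, 2.788800)
  predictor → (-0.977860, 0.460280)
  k2 = (0.460280, 2.738008)
  → (-0.963916, 0.457740)
(u(0.2), v(0.2)) ≈ (-0.9639, 0.4577)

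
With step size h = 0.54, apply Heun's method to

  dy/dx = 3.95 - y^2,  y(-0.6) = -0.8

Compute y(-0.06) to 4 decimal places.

Heun: k1 = f(x_n, y_n); k2 = f(x_n + h, y_n + h·k1); y_{n+1} = y_n + (h/2)·(k1 + k2).
x=-0.600000, y=-0.800000:
  k1 = f(-0.600000, -0.800000) = 3.310000
  k2 = f(-0.060000, 0.987400) = 2.975041
  y ← -0.800000 + (0.54/2)·(3.310000 + 2.975041) = 0.896961
y(-0.06) ≈ 0.8970

0.8970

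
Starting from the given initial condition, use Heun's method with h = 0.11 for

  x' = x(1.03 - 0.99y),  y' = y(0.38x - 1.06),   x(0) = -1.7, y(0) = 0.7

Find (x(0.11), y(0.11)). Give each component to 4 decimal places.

-1.7768, 0.5802

Heun on (x,y): k1 = f(t_n, state_n); k2 = f(t_n + h, state_n + h·k1); state_{n+1} = state_n + (h/2)·(k1 + k2).
0.000000: (-1.700000, 0.700000)
  k1 = (-0.572900, -1.194200)
  predictor → (-1.763019, 0.568638)
  k2 = (-0.823415, -0.983714)
  → (-1.776797, 0.580215)
(x(0.11), y(0.11)) ≈ (-1.7768, 0.5802)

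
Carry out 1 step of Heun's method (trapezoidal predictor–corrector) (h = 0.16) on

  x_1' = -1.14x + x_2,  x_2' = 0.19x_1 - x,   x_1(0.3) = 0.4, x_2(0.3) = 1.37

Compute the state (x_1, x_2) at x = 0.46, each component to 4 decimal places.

Heun on (x_1,x_2): k1 = f(x_n, state_n); k2 = f(x_n + h, state_n + h·k1); state_{n+1} = state_n + (h/2)·(k1 + k2).
0.300000: (0.400000, 1.370000)
  k1 = (1.028000, -0.224000)
  predictor → (0.564480, 1.334160)
  k2 = (0.809760, -0.352749)
  → (0.547021, 1.323860)
(x_1(0.46), x_2(0.46)) ≈ (0.5470, 1.3239)

0.5470, 1.3239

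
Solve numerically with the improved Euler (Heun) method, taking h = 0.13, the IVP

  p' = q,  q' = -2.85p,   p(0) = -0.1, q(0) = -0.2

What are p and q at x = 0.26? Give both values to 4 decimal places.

Heun on (p,q): k1 = f(x_n, state_n); k2 = f(x_n + h, state_n + h·k1); state_{n+1} = state_n + (h/2)·(k1 + k2).
0.000000: (-0.100000, -0.200000)
  k1 = (-0.200000, 0.285000)
  predictor → (-0.126000, -0.162950)
  k2 = (-0.162950, 0.359100)
  → (-0.123592, -0.158134)
0.130000: (-0.123592, -0.158134)
  k1 = (-0.158134, 0.352236)
  predictor → (-0.144149, -0.112343)
  k2 = (-0.112343, 0.410825)
  → (-0.141173, -0.108535)
(p(0.26), q(0.26)) ≈ (-0.1412, -0.1085)

-0.1412, -0.1085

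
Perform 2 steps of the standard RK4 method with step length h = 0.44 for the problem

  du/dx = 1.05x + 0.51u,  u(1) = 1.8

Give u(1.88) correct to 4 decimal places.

4.4605

RK4: k1 = f(x_n, u_n); k2 = f(x_n + h/2, u_n + (h/2)·k1); k3 = f(x_n + h/2, u_n + (h/2)·k2); k4 = f(x_n + h, u_n + h·k3); u_{n+1} = u_n + (h/6)·(k1 + 2k2 + 2k3 + k4).
x=1.000000, u=1.800000:
  k1 = f(1.000000, 1.800000) = 1.968000
  k2 = f(1.220000, 2.232960) = 2.419810
  k3 = f(1.220000, 2.332358) = 2.470503
  k4 = f(1.440000, 2.887021) = 2.984381
  u ← 1.800000 + (0.44/6)·(k1 + 2k2 + 2k3 + k4) = 2.880420
x=1.440000, u=2.880420:
  k1 = f(1.440000, 2.880420) = 2.981014
  k2 = f(1.660000, 3.536244) = 3.546484
  k3 = f(1.660000, 3.660647) = 3.609930
  k4 = f(1.880000, 4.468790) = 4.253083
  u ← 2.880420 + (0.44/6)·(k1 + 2k2 + 2k3 + k4) = 4.460528
u(1.88) ≈ 4.4605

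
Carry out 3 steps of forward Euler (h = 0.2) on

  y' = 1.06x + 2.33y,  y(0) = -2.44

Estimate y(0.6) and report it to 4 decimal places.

-7.5407

Euler: y_{n+1} = y_n + h·f(x_n, y_n).
x=0.000000, y=-2.440000: f=-5.685200 → y ← -2.440000 + 0.2·(-5.685200) = -3.577040
x=0.200000, y=-3.577040: f=-8.122503 → y ← -3.577040 + 0.2·(-8.122503) = -5.201541
x=0.400000, y=-5.201541: f=-11.695590 → y ← -5.201541 + 0.2·(-11.695590) = -7.540659
y(0.6) ≈ -7.5407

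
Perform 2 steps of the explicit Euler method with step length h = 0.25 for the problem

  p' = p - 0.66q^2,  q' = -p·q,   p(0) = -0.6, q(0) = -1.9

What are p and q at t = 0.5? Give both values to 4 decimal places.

-2.4698, -2.9201

Euler on (p,q): p_{n+1} = p_n + h·p', q_{n+1} = q_n + h·q'.
0.000000: (-0.600000, -1.900000); f=(-2.982600, -1.140000) → (-1.345650, -2.185000)
0.250000: (-1.345650, -2.185000); f=(-4.496639, -2.940245) → (-2.469810, -2.920061)
(p(0.5), q(0.5)) ≈ (-2.4698, -2.9201)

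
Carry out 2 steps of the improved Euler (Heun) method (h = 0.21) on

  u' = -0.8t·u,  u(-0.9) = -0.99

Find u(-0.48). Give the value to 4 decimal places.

-1.2473

Heun: k1 = f(t_n, u_n); k2 = f(t_n + h, u_n + h·k1); u_{n+1} = u_n + (h/2)·(k1 + k2).
t=-0.900000, u=-0.990000:
  k1 = f(-0.900000, -0.990000) = -0.712800
  k2 = f(-0.690000, -1.139688) = -0.629108
  u ← -0.990000 + (0.21/2)·(-0.712800 + (-0.629108)) = -1.130900
t=-0.690000, u=-1.130900:
  k1 = f(-0.690000, -1.130900) = -0.624257
  k2 = f(-0.480000, -1.261994) = -0.484606
  u ← -1.130900 + (0.21/2)·(-0.624257 + (-0.484606)) = -1.247331
u(-0.48) ≈ -1.2473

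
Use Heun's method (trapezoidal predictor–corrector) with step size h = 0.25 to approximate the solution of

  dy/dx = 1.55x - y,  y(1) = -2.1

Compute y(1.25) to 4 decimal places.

Heun: k1 = f(x_n, y_n); k2 = f(x_n + h, y_n + h·k1); y_{n+1} = y_n + (h/2)·(k1 + k2).
x=1.000000, y=-2.100000:
  k1 = f(1.000000, -2.100000) = 3.650000
  k2 = f(1.250000, -1.187500) = 3.125000
  y ← -2.100000 + (0.25/2)·(3.650000 + 3.125000) = -1.253125
y(1.25) ≈ -1.2531

-1.2531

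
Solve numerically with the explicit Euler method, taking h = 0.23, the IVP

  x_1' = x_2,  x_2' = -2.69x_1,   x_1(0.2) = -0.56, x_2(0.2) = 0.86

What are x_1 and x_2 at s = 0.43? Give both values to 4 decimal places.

Euler on (x_1,x_2): x_1_{n+1} = x_1_n + h·x_1', x_2_{n+1} = x_2_n + h·x_2'.
0.200000: (-0.560000, 0.860000); f=(0.860000, 1.506400) → (-0.362200, 1.206472)
(x_1(0.43), x_2(0.43)) ≈ (-0.3622, 1.2065)

-0.3622, 1.2065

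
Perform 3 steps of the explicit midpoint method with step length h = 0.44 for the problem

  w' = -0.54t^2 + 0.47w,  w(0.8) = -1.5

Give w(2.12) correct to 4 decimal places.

Midpoint: k1 = f(t_n, w_n); k2 = f(t_n + h/2, w_n + (h/2)·k1); w_{n+1} = w_n + h·k2.
t=0.800000, w=-1.500000:
  k1 = f(0.800000, -1.500000) = -1.050600
  k2 = f(1.020000, -1.731132) = -1.375448
  w ← -1.500000 + 0.44·(-1.375448) = -2.105197
t=1.240000, w=-2.105197:
  k1 = f(1.240000, -2.105197) = -1.819747
  k2 = f(1.460000, -2.505541) = -2.328668
  w ← -2.105197 + 0.44·(-2.328668) = -3.129811
t=1.680000, w=-3.129811:
  k1 = f(1.680000, -3.129811) = -2.995107
  k2 = f(1.900000, -3.788735) = -3.730105
  w ← -3.129811 + 0.44·(-3.730105) = -4.771058
w(2.12) ≈ -4.7711

-4.7711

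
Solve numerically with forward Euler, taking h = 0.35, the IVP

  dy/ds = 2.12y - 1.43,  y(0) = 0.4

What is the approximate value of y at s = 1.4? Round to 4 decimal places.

-1.8535

Euler: y_{n+1} = y_n + h·f(s_n, y_n).
s=0.000000, y=0.400000: f=-0.582000 → y ← 0.400000 + 0.35·(-0.582000) = 0.196300
s=0.350000, y=0.196300: f=-1.013844 → y ← 0.196300 + 0.35·(-1.013844) = -0.158545
s=0.700000, y=-0.158545: f=-1.766116 → y ← -0.158545 + 0.35·(-1.766116) = -0.776686
s=1.050000, y=-0.776686: f=-3.076575 → y ← -0.776686 + 0.35·(-3.076575) = -1.853487
y(1.4) ≈ -1.8535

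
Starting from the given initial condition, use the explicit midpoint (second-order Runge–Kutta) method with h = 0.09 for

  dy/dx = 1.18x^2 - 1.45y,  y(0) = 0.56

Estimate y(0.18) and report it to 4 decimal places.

Midpoint: k1 = f(x_n, y_n); k2 = f(x_n + h/2, y_n + (h/2)·k1); y_{n+1} = y_n + h·k2.
x=0.000000, y=0.560000:
  k1 = f(0.000000, 0.560000) = -0.812000
  k2 = f(0.045000, 0.523460) = -0.756628
  y ← 0.560000 + 0.09·(-0.756628) = 0.491904
x=0.090000, y=0.491904:
  k1 = f(0.090000, 0.491904) = -0.703702
  k2 = f(0.135000, 0.460237) = -0.645838
  y ← 0.491904 + 0.09·(-0.645838) = 0.433778
y(0.18) ≈ 0.4338

0.4338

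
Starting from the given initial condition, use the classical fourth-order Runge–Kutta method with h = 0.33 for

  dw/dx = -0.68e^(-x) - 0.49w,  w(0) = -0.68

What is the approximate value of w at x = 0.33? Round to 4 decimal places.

RK4: k1 = f(x_n, w_n); k2 = f(x_n + h/2, w_n + (h/2)·k1); k3 = f(x_n + h/2, w_n + (h/2)·k2); k4 = f(x_n + h, w_n + h·k3); w_{n+1} = w_n + (h/6)·(k1 + 2k2 + 2k3 + k4).
x=0.000000, w=-0.680000:
  k1 = f(0.000000, -0.680000) = -0.346800
  k2 = f(0.165000, -0.737222) = -0.215329
  k3 = f(0.165000, -0.715529) = -0.225958
  k4 = f(0.330000, -0.754566) = -0.119131
  w ← -0.680000 + (0.33/6)·(k1 + 2k2 + 2k3 + k4) = -0.754168
w(0.33) ≈ -0.7542

-0.7542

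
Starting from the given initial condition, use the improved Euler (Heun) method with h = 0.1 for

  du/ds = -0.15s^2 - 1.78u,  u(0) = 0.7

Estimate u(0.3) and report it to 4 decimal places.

Heun: k1 = f(s_n, u_n); k2 = f(s_n + h, u_n + h·k1); u_{n+1} = u_n + (h/2)·(k1 + k2).
s=0.000000, u=0.700000:
  k1 = f(0.000000, 0.700000) = -1.246000
  k2 = f(0.100000, 0.575400) = -1.025712
  u ← 0.700000 + (0.1/2)·(-1.246000 + (-1.025712)) = 0.586414
s=0.100000, u=0.586414:
  k1 = f(0.100000, 0.586414) = -1.045318
  k2 = f(0.200000, 0.481883) = -0.863751
  u ← 0.586414 + (0.1/2)·(-1.045318 + (-0.863751)) = 0.490961
s=0.200000, u=0.490961:
  k1 = f(0.200000, 0.490961) = -0.879911
  k2 = f(0.300000, 0.402970) = -0.730786
  u ← 0.490961 + (0.1/2)·(-0.879911 + (-0.730786)) = 0.410426
u(0.3) ≈ 0.4104

0.4104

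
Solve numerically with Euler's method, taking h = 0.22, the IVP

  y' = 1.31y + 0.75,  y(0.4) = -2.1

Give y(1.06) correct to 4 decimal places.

-3.8378

Euler: y_{n+1} = y_n + h·f(x_n, y_n).
x=0.400000, y=-2.100000: f=-2.001000 → y ← -2.100000 + 0.22·(-2.001000) = -2.540220
x=0.620000, y=-2.540220: f=-2.577688 → y ← -2.540220 + 0.22·(-2.577688) = -3.107311
x=0.840000, y=-3.107311: f=-3.320578 → y ← -3.107311 + 0.22·(-3.320578) = -3.837839
y(1.06) ≈ -3.8378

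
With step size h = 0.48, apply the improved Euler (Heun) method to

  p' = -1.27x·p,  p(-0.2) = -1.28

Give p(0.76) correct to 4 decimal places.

Heun: k1 = f(x_n, p_n); k2 = f(x_n + h, p_n + h·k1); p_{n+1} = p_n + (h/2)·(k1 + k2).
x=-0.200000, p=-1.280000:
  k1 = f(-0.200000, -1.280000) = -0.325120
  k2 = f(0.280000, -1.436058) = 0.510662
  p ← -1.280000 + (0.48/2)·(-0.325120 + 0.510662) = -1.235470
x=0.280000, p=-1.235470:
  k1 = f(0.280000, -1.235470) = 0.439333
  k2 = f(0.760000, -1.024590) = 0.988934
  p ← -1.235470 + (0.48/2)·(0.439333 + 0.988934) = -0.892686
p(0.76) ≈ -0.8927

-0.8927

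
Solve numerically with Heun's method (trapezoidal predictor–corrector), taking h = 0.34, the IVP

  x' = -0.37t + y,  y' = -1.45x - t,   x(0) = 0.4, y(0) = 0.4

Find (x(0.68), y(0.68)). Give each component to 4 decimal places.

0.3949, -0.2979

Heun on (x,y): k1 = f(t_n, state_n); k2 = f(t_n + h, state_n + h·k1); state_{n+1} = state_n + (h/2)·(k1 + k2).
0.000000: (0.400000, 0.400000)
  k1 = (0.400000, -0.580000)
  predictor → (0.536000, 0.202800)
  k2 = (0.077000, -1.117200)
  → (0.481090, 0.111476)
0.340000: (0.481090, 0.111476)
  k1 = (-0.014324, -1.037581)
  predictor → (0.476220, -0.241301)
  k2 = (-0.492901, -1.370519)
  → (0.394862, -0.297901)
(x(0.68), y(0.68)) ≈ (0.3949, -0.2979)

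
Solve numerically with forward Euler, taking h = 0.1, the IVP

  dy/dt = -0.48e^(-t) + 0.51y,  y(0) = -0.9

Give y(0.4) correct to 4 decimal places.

Euler: y_{n+1} = y_n + h·f(t_n, y_n).
t=0.000000, y=-0.900000: f=-0.939000 → y ← -0.900000 + 0.1·(-0.939000) = -0.993900
t=0.100000, y=-0.993900: f=-0.941211 → y ← -0.993900 + 0.1·(-0.941211) = -1.088021
t=0.200000, y=-1.088021: f=-0.947882 → y ← -1.088021 + 0.1·(-0.947882) = -1.182809
t=0.300000, y=-1.182809: f=-0.958825 → y ← -1.182809 + 0.1·(-0.958825) = -1.278692
y(0.4) ≈ -1.2787

-1.2787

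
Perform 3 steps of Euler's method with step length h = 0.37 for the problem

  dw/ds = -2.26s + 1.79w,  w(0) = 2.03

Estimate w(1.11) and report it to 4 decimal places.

Euler: w_{n+1} = w_n + h·f(s_n, w_n).
s=0.000000, w=2.030000: f=3.633700 → w ← 2.030000 + 0.37·3.633700 = 3.374469
s=0.370000, w=3.374469: f=5.204100 → w ← 3.374469 + 0.37·5.204100 = 5.299986
s=0.740000, w=5.299986: f=7.814575 → w ← 5.299986 + 0.37·7.814575 = 8.191378
w(1.11) ≈ 8.1914

8.1914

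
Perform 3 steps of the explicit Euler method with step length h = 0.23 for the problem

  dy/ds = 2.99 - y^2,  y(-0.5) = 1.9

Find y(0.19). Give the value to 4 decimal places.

1.7303

Euler: y_{n+1} = y_n + h·f(s_n, y_n).
s=-0.500000, y=1.900000: f=-0.620000 → y ← 1.900000 + 0.23·(-0.620000) = 1.757400
s=-0.270000, y=1.757400: f=-0.098455 → y ← 1.757400 + 0.23·(-0.098455) = 1.734755
s=-0.040000, y=1.734755: f=-0.019376 → y ← 1.734755 + 0.23·(-0.019376) = 1.730299
y(0.19) ≈ 1.7303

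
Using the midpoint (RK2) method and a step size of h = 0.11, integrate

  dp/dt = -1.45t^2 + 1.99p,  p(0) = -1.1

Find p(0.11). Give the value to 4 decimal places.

-1.3676

Midpoint: k1 = f(t_n, p_n); k2 = f(t_n + h/2, p_n + (h/2)·k1); p_{n+1} = p_n + h·k2.
t=0.000000, p=-1.100000:
  k1 = f(0.000000, -1.100000) = -2.189000
  k2 = f(0.055000, -1.220395) = -2.432972
  p ← -1.100000 + 0.11·(-2.432972) = -1.367627
p(0.11) ≈ -1.3676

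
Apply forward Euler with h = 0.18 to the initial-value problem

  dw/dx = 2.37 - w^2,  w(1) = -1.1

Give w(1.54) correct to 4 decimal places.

Euler: w_{n+1} = w_n + h·f(x_n, w_n).
x=1.000000, w=-1.100000: f=1.160000 → w ← -1.100000 + 0.18·1.160000 = -0.891200
x=1.180000, w=-0.891200: f=1.575763 → w ← -0.891200 + 0.18·1.575763 = -0.607563
x=1.360000, w=-0.607563: f=2.000868 → w ← -0.607563 + 0.18·2.000868 = -0.247407
w(1.54) ≈ -0.2474

-0.2474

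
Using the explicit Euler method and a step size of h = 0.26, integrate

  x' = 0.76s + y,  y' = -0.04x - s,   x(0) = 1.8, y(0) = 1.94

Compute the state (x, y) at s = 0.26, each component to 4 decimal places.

Euler on (x,y): x_{n+1} = x_n + h·x', y_{n+1} = y_n + h·y'.
0.000000: (1.800000, 1.940000); f=(1.940000, -0.072000) → (2.304400, 1.921280)
(x(0.26), y(0.26)) ≈ (2.3044, 1.9213)

2.3044, 1.9213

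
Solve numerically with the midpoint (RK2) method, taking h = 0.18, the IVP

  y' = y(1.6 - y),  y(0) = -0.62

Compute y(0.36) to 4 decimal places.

-1.5008

Midpoint: k1 = f(x_n, y_n); k2 = f(x_n + h/2, y_n + (h/2)·k1); y_{n+1} = y_n + h·k2.
x=0.000000, y=-0.620000:
  k1 = f(0.000000, -0.620000) = -1.376400
  k2 = f(0.090000, -0.743876) = -1.743553
  y ← -0.620000 + 0.18·(-1.743553) = -0.933840
x=0.180000, y=-0.933840:
  k1 = f(0.180000, -0.933840) = -2.366200
  k2 = f(0.270000, -1.146798) = -3.150021
  y ← -0.933840 + 0.18·(-3.150021) = -1.500843
y(0.36) ≈ -1.5008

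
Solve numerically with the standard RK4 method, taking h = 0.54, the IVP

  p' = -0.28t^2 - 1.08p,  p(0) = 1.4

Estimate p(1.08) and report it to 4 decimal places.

0.3467

RK4: k1 = f(t_n, p_n); k2 = f(t_n + h/2, p_n + (h/2)·k1); k3 = f(t_n + h/2, p_n + (h/2)·k2); k4 = f(t_n + h, p_n + h·k3); p_{n+1} = p_n + (h/6)·(k1 + 2k2 + 2k3 + k4).
t=0.000000, p=1.400000:
  k1 = f(0.000000, 1.400000) = -1.512000
  k2 = f(0.270000, 0.991760) = -1.091513
  k3 = f(0.270000, 1.105292) = -1.214127
  k4 = f(0.540000, 0.744371) = -0.885569
  p ← 1.400000 + (0.54/6)·(k1 + 2k2 + 2k3 + k4) = 0.769204
t=0.540000, p=0.769204:
  k1 = f(0.540000, 0.769204) = -0.912388
  k2 = f(0.810000, 0.522859) = -0.748396
  k3 = f(0.810000, 0.567137) = -0.796216
  k4 = f(1.080000, 0.339247) = -0.692979
  p ← 0.769204 + (0.54/6)·(k1 + 2k2 + 2k3 + k4) = 0.346691
p(1.08) ≈ 0.3467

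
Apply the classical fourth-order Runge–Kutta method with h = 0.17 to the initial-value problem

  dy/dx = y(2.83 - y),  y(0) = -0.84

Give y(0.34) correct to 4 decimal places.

RK4: k1 = f(x_n, y_n); k2 = f(x_n + h/2, y_n + (h/2)·k1); k3 = f(x_n + h/2, y_n + (h/2)·k2); k4 = f(x_n + h, y_n + h·k3); y_{n+1} = y_n + (h/6)·(k1 + 2k2 + 2k3 + k4).
x=0.000000, y=-0.840000:
  k1 = f(0.000000, -0.840000) = -3.082800
  k2 = f(0.085000, -1.102038) = -4.333255
  k3 = f(0.085000, -1.208327) = -4.879618
  k4 = f(0.170000, -1.669535) = -7.512132
  y ← -0.840000 + (0.17/6)·(k1 + 2k2 + 2k3 + k4) = -1.662253
x=0.170000, y=-1.662253:
  k1 = f(0.170000, -1.662253) = -7.467258
  k2 = f(0.255000, -2.296969) = -11.776493
  k3 = f(0.255000, -2.663254) = -14.629934
  k4 = f(0.340000, -4.149341) = -28.959669
  y ← -1.662253 + (0.17/6)·(k1 + 2k2 + 2k3 + k4) = -4.190713
y(0.34) ≈ -4.1907

-4.1907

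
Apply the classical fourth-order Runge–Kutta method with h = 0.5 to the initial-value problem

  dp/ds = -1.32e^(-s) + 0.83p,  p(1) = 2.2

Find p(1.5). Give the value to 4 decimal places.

RK4: k1 = f(s_n, p_n); k2 = f(s_n + h/2, p_n + (h/2)·k1); k3 = f(s_n + h/2, p_n + (h/2)·k2); k4 = f(s_n + h, p_n + h·k3); p_{n+1} = p_n + (h/6)·(k1 + 2k2 + 2k3 + k4).
s=1.000000, p=2.200000:
  k1 = f(1.000000, 2.200000) = 1.340399
  k2 = f(1.250000, 2.535100) = 1.725946
  k3 = f(1.250000, 2.631487) = 1.805948
  k4 = f(1.500000, 3.102974) = 2.280936
  p ← 2.200000 + (0.5/6)·(k1 + 2k2 + 2k3 + k4) = 3.090427
p(1.5) ≈ 3.0904

3.0904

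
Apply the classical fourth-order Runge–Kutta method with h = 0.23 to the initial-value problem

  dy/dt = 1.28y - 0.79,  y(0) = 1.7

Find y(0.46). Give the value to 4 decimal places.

2.5682

RK4: k1 = f(t_n, y_n); k2 = f(t_n + h/2, y_n + (h/2)·k1); k3 = f(t_n + h/2, y_n + (h/2)·k2); k4 = f(t_n + h, y_n + h·k3); y_{n+1} = y_n + (h/6)·(k1 + 2k2 + 2k3 + k4).
t=0.000000, y=1.700000:
  k1 = f(0.000000, 1.700000) = 1.386000
  k2 = f(0.115000, 1.859390) = 1.590019
  k3 = f(0.115000, 1.882852) = 1.620051
  k4 = f(0.230000, 2.072612) = 1.862943
  y ← 1.700000 + (0.23/6)·(k1 + 2k2 + 2k3 + k4) = 2.070648
t=0.230000, y=2.070648:
  k1 = f(0.230000, 2.070648) = 1.860430
  k2 = f(0.345000, 2.284598) = 2.134285
  k3 = f(0.345000, 2.316091) = 2.174596
  k4 = f(0.460000, 2.570805) = 2.500631
  y ← 2.070648 + (0.23/6)·(k1 + 2k2 + 2k3 + k4) = 2.568170
y(0.46) ≈ 2.5682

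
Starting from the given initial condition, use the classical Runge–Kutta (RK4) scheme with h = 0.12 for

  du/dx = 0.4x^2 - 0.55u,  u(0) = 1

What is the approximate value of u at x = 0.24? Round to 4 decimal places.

RK4: k1 = f(x_n, u_n); k2 = f(x_n + h/2, u_n + (h/2)·k1); k3 = f(x_n + h/2, u_n + (h/2)·k2); k4 = f(x_n + h, u_n + h·k3); u_{n+1} = u_n + (h/6)·(k1 + 2k2 + 2k3 + k4).
x=0.000000, u=1.000000:
  k1 = f(0.000000, 1.000000) = -0.550000
  k2 = f(0.060000, 0.967000) = -0.530410
  k3 = f(0.060000, 0.968175) = -0.531056
  k4 = f(0.120000, 0.936273) = -0.509190
  u ← 1.000000 + (0.12/6)·(k1 + 2k2 + 2k3 + k4) = 0.936358
x=0.120000, u=0.936358:
  k1 = f(0.120000, 0.936358) = -0.509237
  k2 = f(0.180000, 0.905803) = -0.485232
  k3 = f(0.180000, 0.907244) = -0.486024
  k4 = f(0.240000, 0.878035) = -0.459879
  u ← 0.936358 + (0.12/6)·(k1 + 2k2 + 2k3 + k4) = 0.878125
u(0.24) ≈ 0.8781

0.8781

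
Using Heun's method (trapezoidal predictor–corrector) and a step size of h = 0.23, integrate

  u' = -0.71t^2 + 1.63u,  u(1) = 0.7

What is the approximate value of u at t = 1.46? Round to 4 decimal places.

Heun: k1 = f(t_n, u_n); k2 = f(t_n + h, u_n + h·k1); u_{n+1} = u_n + (h/2)·(k1 + k2).
t=1.000000, u=0.700000:
  k1 = f(1.000000, 0.700000) = 0.431000
  k2 = f(1.230000, 0.799130) = 0.228423
  u ← 0.700000 + (0.23/2)·(0.431000 + 0.228423) = 0.775834
t=1.230000, u=0.775834:
  k1 = f(1.230000, 0.775834) = 0.190450
  k2 = f(1.460000, 0.819637) = -0.177428
  u ← 0.775834 + (0.23/2)·(0.190450 + (-0.177428)) = 0.777331
u(1.46) ≈ 0.7773

0.7773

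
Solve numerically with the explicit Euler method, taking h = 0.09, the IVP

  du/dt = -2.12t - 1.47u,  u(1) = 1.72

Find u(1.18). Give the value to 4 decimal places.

0.9215

Euler: u_{n+1} = u_n + h·f(t_n, u_n).
t=1.000000, u=1.720000: f=-4.648400 → u ← 1.720000 + 0.09·(-4.648400) = 1.301644
t=1.090000, u=1.301644: f=-4.224217 → u ← 1.301644 + 0.09·(-4.224217) = 0.921464
u(1.18) ≈ 0.9215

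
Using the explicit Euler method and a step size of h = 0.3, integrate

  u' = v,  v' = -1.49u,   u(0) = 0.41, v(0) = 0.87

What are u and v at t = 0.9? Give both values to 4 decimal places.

Euler on (u,v): u_{n+1} = u_n + h·u', v_{n+1} = v_n + h·v'.
0.000000: (0.410000, 0.870000); f=(0.870000, -0.610900) → (0.671000, 0.686730)
0.300000: (0.671000, 0.686730); f=(0.686730, -0.999790) → (0.877019, 0.386793)
0.600000: (0.877019, 0.386793); f=(0.386793, -1.306758) → (0.993057, -0.005234)
(u(0.9), v(0.9)) ≈ (0.9931, -0.0052)

0.9931, -0.0052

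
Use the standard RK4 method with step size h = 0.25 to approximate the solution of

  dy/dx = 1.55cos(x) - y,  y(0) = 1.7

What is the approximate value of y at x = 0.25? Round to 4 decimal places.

1.6630

RK4: k1 = f(x_n, y_n); k2 = f(x_n + h/2, y_n + (h/2)·k1); k3 = f(x_n + h/2, y_n + (h/2)·k2); k4 = f(x_n + h, y_n + h·k3); y_{n+1} = y_n + (h/6)·(k1 + 2k2 + 2k3 + k4).
x=0.000000, y=1.700000:
  k1 = f(0.000000, 1.700000) = -0.150000
  k2 = f(0.125000, 1.681250) = -0.143344
  k3 = f(0.125000, 1.682082) = -0.144176
  k4 = f(0.250000, 1.663956) = -0.162142
  y ← 1.700000 + (0.25/6)·(k1 + 2k2 + 2k3 + k4) = 1.663034
y(0.25) ≈ 1.6630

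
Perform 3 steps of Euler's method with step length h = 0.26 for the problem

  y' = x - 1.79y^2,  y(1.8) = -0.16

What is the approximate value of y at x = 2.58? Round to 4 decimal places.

1.1030

Euler: y_{n+1} = y_n + h·f(x_n, y_n).
x=1.800000, y=-0.160000: f=1.754176 → y ← -0.160000 + 0.26·1.754176 = 0.296086
x=2.060000, y=0.296086: f=1.903076 → y ← 0.296086 + 0.26·1.903076 = 0.790886
x=2.320000, y=0.790886: f=1.200355 → y ← 0.790886 + 0.26·1.200355 = 1.102978
y(2.58) ≈ 1.1030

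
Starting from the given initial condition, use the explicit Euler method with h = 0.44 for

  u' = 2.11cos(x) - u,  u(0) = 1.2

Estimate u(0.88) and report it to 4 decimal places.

1.7362

Euler: u_{n+1} = u_n + h·f(x_n, u_n).
x=0.000000, u=1.200000: f=0.910000 → u ← 1.200000 + 0.44·0.910000 = 1.600400
x=0.440000, u=1.600400: f=0.308626 → u ← 1.600400 + 0.44·0.308626 = 1.736195
u(0.88) ≈ 1.7362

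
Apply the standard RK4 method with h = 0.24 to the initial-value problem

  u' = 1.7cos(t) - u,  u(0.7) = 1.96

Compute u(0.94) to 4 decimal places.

RK4: k1 = f(t_n, u_n); k2 = f(t_n + h/2, u_n + (h/2)·k1); k3 = f(t_n + h/2, u_n + (h/2)·k2); k4 = f(t_n + h, u_n + h·k3); u_{n+1} = u_n + (h/6)·(k1 + 2k2 + 2k3 + k4).
t=0.700000, u=1.960000:
  k1 = f(0.700000, 1.960000) = -0.659768
  k2 = f(0.820000, 1.880828) = -0.721052
  k3 = f(0.820000, 1.873474) = -0.713698
  k4 = f(0.940000, 1.788713) = -0.786073
  u ← 1.960000 + (0.24/6)·(k1 + 2k2 + 2k3 + k4) = 1.787386
u(0.94) ≈ 1.7874

1.7874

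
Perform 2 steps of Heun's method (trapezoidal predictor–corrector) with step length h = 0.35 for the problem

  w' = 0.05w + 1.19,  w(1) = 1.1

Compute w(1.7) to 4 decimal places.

1.9869

Heun: k1 = f(x_n, w_n); k2 = f(x_n + h, w_n + h·k1); w_{n+1} = w_n + (h/2)·(k1 + k2).
x=1.000000, w=1.100000:
  k1 = f(1.000000, 1.100000) = 1.245000
  k2 = f(1.350000, 1.535750) = 1.266787
  w ← 1.100000 + (0.35/2)·(1.245000 + 1.266787) = 1.539563
x=1.350000, w=1.539563:
  k1 = f(1.350000, 1.539563) = 1.266978
  k2 = f(1.700000, 1.983005) = 1.289150
  w ← 1.539563 + (0.35/2)·(1.266978 + 1.289150) = 1.986885
w(1.7) ≈ 1.9869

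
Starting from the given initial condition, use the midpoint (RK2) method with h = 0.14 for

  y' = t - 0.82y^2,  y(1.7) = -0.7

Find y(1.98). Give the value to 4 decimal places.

-0.2440

Midpoint: k1 = f(t_n, y_n); k2 = f(t_n + h/2, y_n + (h/2)·k1); y_{n+1} = y_n + h·k2.
t=1.700000, y=-0.700000:
  k1 = f(1.700000, -0.700000) = 1.298200
  k2 = f(1.770000, -0.609126) = 1.465752
  y ← -0.700000 + 0.14·1.465752 = -0.494795
t=1.840000, y=-0.494795:
  k1 = f(1.840000, -0.494795) = 1.639246
  k2 = f(1.910000, -0.380048) = 1.791562
  y ← -0.494795 + 0.14·1.791562 = -0.243976
y(1.98) ≈ -0.2440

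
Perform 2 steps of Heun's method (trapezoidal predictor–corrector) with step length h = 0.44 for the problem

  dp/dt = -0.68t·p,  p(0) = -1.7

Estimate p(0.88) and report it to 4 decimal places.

-1.3020

Heun: k1 = f(t_n, p_n); k2 = f(t_n + h, p_n + h·k1); p_{n+1} = p_n + (h/2)·(k1 + k2).
t=0.000000, p=-1.700000:
  k1 = f(0.000000, -1.700000) = 0.000000
  k2 = f(0.440000, -1.700000) = 0.508640
  p ← -1.700000 + (0.44/2)·(0.000000 + 0.508640) = -1.588099
t=0.440000, p=-1.588099:
  k1 = f(0.440000, -1.588099) = 0.475159
  k2 = f(0.880000, -1.379029) = 0.825211
  p ← -1.588099 + (0.44/2)·(0.475159 + 0.825211) = -1.302018
p(0.88) ≈ -1.3020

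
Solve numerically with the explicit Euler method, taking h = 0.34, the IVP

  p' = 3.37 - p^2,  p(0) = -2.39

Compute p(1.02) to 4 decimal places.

Euler: p_{n+1} = p_n + h·f(t_n, p_n).
t=0.000000, p=-2.390000: f=-2.342100 → p ← -2.390000 + 0.34·(-2.342100) = -3.186314
t=0.340000, p=-3.186314: f=-6.782597 → p ← -3.186314 + 0.34·(-6.782597) = -5.492397
t=0.680000, p=-5.492397: f=-26.796424 → p ← -5.492397 + 0.34·(-26.796424) = -14.603181
p(1.02) ≈ -14.6032

-14.6032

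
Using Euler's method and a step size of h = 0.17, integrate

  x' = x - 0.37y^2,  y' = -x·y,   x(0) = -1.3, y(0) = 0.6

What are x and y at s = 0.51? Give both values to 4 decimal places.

-2.2064, 1.2141

Euler on (x,y): x_{n+1} = x_n + h·x', y_{n+1} = y_n + h·y'.
0.000000: (-1.300000, 0.600000); f=(-1.433200, 0.780000) → (-1.543644, 0.732600)
0.170000: (-1.543644, 0.732600); f=(-1.742224, 1.130874) → (-1.839822, 0.924849)
0.340000: (-1.839822, 0.924849); f=(-2.156300, 1.701557) → (-2.206393, 1.214113)
(x(0.51), y(0.51)) ≈ (-2.2064, 1.2141)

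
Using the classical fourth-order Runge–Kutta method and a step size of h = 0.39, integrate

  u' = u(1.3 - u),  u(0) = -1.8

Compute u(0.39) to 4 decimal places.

-14.9634

RK4: k1 = f(s_n, u_n); k2 = f(s_n + h/2, u_n + (h/2)·k1); k3 = f(s_n + h/2, u_n + (h/2)·k2); k4 = f(s_n + h, u_n + h·k3); u_{n+1} = u_n + (h/6)·(k1 + 2k2 + 2k3 + k4).
s=0.000000, u=-1.800000:
  k1 = f(0.000000, -1.800000) = -5.580000
  k2 = f(0.195000, -2.888100) = -12.095652
  k3 = f(0.195000, -4.158652) = -22.700635
  k4 = f(0.390000, -10.653248) = -127.340905
  u ← -1.800000 + (0.39/6)·(k1 + 2k2 + 2k3 + k4) = -14.963376
u(0.39) ≈ -14.9634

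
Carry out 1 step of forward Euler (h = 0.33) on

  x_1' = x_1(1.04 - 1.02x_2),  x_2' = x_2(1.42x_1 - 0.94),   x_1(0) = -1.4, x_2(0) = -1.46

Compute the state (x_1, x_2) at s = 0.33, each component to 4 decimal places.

Euler on (x_1,x_2): x_1_{n+1} = x_1_n + h·x_1', x_2_{n+1} = x_2_n + h·x_2'.
0.000000: (-1.400000, -1.460000); f=(-3.540880, 4.274880) → (-2.568490, -0.049290)
(x_1(0.33), x_2(0.33)) ≈ (-2.5685, -0.0493)

-2.5685, -0.0493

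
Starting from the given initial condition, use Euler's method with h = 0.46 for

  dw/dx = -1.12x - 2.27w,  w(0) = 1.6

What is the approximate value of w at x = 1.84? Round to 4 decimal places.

Euler: w_{n+1} = w_n + h·f(x_n, w_n).
x=0.000000, w=1.600000: f=-3.632000 → w ← 1.600000 + 0.46·(-3.632000) = -0.070720
x=0.460000, w=-0.070720: f=-0.354666 → w ← -0.070720 + 0.46·(-0.354666) = -0.233866
x=0.920000, w=-0.233866: f=-0.499524 → w ← -0.233866 + 0.46·(-0.499524) = -0.463647
x=1.380000, w=-0.463647: f=-0.493121 → w ← -0.463647 + 0.46·(-0.493121) = -0.690483
w(1.84) ≈ -0.6905

-0.6905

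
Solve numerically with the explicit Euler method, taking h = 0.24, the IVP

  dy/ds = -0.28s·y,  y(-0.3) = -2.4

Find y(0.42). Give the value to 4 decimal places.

-2.4285

Euler: y_{n+1} = y_n + h·f(s_n, y_n).
s=-0.300000, y=-2.400000: f=-0.201600 → y ← -2.400000 + 0.24·(-0.201600) = -2.448384
s=-0.060000, y=-2.448384: f=-0.041133 → y ← -2.448384 + 0.24·(-0.041133) = -2.458256
s=0.180000, y=-2.458256: f=0.123896 → y ← -2.458256 + 0.24·0.123896 = -2.428521
y(0.42) ≈ -2.4285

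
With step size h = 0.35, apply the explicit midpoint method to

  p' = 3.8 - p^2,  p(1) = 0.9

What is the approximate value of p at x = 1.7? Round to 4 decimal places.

Midpoint: k1 = f(x_n, p_n); k2 = f(x_n + h/2, p_n + (h/2)·k1); p_{n+1} = p_n + h·k2.
x=1.000000, p=0.900000:
  k1 = f(1.000000, 0.900000) = 2.990000
  k2 = f(1.175000, 1.423250) = 1.774359
  p ← 0.900000 + 0.35·1.774359 = 1.521026
x=1.350000, p=1.521026:
  k1 = f(1.350000, 1.521026) = 1.486481
  k2 = f(1.525000, 1.781160) = 0.627469
  p ← 1.521026 + 0.35·0.627469 = 1.740640
p(1.7) ≈ 1.7406

1.7406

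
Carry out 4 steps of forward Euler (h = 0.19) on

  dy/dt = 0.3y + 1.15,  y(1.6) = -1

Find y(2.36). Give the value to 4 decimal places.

Euler: y_{n+1} = y_n + h·f(t_n, y_n).
t=1.600000, y=-1.000000: f=0.850000 → y ← -1.000000 + 0.19·0.850000 = -0.838500
t=1.790000, y=-0.838500: f=0.898450 → y ← -0.838500 + 0.19·0.898450 = -0.667795
t=1.980000, y=-0.667795: f=0.949662 → y ← -0.667795 + 0.19·0.949662 = -0.487359
t=2.170000, y=-0.487359: f=1.003792 → y ← -0.487359 + 0.19·1.003792 = -0.296638
y(2.36) ≈ -0.2966

-0.2966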